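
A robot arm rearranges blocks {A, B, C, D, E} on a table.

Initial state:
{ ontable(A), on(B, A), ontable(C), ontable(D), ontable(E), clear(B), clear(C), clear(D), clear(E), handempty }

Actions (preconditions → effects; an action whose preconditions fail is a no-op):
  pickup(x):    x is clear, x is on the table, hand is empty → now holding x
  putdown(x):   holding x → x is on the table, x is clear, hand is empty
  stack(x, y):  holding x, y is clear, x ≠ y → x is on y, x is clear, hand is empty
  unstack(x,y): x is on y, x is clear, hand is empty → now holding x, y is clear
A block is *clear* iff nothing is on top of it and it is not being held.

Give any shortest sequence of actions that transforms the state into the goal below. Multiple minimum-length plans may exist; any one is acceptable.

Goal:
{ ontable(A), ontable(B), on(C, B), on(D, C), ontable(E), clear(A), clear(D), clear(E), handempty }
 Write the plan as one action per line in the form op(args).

step 1 (unstack(B, A)): towers=[A; C; D; E] holding=B
step 2 (putdown(B)): towers=[A; B; C; D; E] holding=-
step 3 (pickup(C)): towers=[A; B; D; E] holding=C
step 4 (stack(C, B)): towers=[A; B/C; D; E] holding=-
step 5 (pickup(D)): towers=[A; B/C; E] holding=D
step 6 (stack(D, C)): towers=[A; B/C/D; E] holding=-
goal check: towers=[A; B/C/D; E] holding=- — reached (length 6, optimal by BFS)

unstack(B, A)
putdown(B)
pickup(C)
stack(C, B)
pickup(D)
stack(D, C)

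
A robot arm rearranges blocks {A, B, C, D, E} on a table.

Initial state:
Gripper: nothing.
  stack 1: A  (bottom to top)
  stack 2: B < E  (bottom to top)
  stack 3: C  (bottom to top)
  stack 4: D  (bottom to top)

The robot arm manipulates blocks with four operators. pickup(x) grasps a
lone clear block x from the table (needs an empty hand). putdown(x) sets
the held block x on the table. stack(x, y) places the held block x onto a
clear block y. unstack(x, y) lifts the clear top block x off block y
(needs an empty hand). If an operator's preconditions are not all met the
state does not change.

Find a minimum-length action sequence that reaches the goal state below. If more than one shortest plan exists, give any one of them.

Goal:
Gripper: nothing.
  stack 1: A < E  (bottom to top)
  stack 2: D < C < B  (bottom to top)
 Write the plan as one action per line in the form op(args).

step 1 (unstack(E, B)): towers=[A; B; C; D] holding=E
step 2 (stack(E, A)): towers=[A/E; B; C; D] holding=-
step 3 (pickup(C)): towers=[A/E; B; D] holding=C
step 4 (stack(C, D)): towers=[A/E; B; D/C] holding=-
step 5 (pickup(B)): towers=[A/E; D/C] holding=B
step 6 (stack(B, C)): towers=[A/E; D/C/B] holding=-
goal check: towers=[A/E; D/C/B] holding=- — reached (length 6, optimal by BFS)

unstack(E, B)
stack(E, A)
pickup(C)
stack(C, D)
pickup(B)
stack(B, C)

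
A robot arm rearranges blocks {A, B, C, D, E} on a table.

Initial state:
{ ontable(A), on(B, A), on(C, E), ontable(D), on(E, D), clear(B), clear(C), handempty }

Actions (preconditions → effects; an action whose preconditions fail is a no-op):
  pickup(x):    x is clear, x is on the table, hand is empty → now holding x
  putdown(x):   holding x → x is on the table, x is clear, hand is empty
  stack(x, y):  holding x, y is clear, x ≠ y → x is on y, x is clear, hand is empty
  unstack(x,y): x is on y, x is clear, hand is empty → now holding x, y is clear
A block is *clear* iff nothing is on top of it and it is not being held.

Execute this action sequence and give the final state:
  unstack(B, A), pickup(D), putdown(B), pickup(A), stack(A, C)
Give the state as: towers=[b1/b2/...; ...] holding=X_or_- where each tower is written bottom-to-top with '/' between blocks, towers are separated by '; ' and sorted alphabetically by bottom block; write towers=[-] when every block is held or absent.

step 1 (unstack(B, A)): towers=[A; D/E/C] holding=B
step 2 (pickup(D)) [no-op]: towers=[A; D/E/C] holding=B
step 3 (putdown(B)): towers=[A; B; D/E/C] holding=-
step 4 (pickup(A)): towers=[B; D/E/C] holding=A
step 5 (stack(A, C)): towers=[B; D/E/C/A] holding=-

towers=[B; D/E/C/A] holding=-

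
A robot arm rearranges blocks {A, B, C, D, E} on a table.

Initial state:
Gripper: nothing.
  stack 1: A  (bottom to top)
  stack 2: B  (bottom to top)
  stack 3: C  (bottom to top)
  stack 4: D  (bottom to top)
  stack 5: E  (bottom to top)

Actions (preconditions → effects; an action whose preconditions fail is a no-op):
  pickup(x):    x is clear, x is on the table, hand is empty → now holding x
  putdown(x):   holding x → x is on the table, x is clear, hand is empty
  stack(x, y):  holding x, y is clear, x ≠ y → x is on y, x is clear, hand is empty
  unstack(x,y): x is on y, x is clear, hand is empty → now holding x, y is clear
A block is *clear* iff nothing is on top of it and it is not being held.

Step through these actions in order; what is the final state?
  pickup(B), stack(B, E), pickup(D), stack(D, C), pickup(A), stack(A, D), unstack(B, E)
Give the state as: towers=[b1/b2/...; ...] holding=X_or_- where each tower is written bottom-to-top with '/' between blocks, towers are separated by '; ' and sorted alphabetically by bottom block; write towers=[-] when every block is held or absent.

step 1 (pickup(B)): towers=[A; C; D; E] holding=B
step 2 (stack(B, E)): towers=[A; C; D; E/B] holding=-
step 3 (pickup(D)): towers=[A; C; E/B] holding=D
step 4 (stack(D, C)): towers=[A; C/D; E/B] holding=-
step 5 (pickup(A)): towers=[C/D; E/B] holding=A
step 6 (stack(A, D)): towers=[C/D/A; E/B] holding=-
step 7 (unstack(B, E)): towers=[C/D/A; E] holding=B

towers=[C/D/A; E] holding=B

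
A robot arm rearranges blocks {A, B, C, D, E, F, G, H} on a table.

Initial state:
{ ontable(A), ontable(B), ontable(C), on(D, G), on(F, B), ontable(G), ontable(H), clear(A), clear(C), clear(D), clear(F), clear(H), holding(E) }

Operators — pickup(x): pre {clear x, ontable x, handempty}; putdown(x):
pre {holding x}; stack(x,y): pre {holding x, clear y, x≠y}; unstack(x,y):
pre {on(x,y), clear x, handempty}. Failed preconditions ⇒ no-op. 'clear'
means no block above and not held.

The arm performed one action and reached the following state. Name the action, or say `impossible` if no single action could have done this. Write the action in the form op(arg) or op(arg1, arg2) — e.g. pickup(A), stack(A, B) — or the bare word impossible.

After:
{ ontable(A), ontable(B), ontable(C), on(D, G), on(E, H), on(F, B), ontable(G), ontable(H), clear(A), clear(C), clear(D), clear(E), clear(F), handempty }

target: towers=[A; B/F; C; G/D; H/E] holding=-
        putdown(E) → towers=[A; B/F; C; E; G/D; H] holding=-
       stack(E, A) → towers=[A/E; B/F; C; G/D; H] holding=-
       stack(E, H) → towers=[A; B/F; C; G/D; H/E] holding=-  ← match
       stack(E, F) → towers=[A; B/F/E; C; G/D; H] holding=-
       stack(E, D) → towers=[A; B/F; C; G/D/E; H] holding=-
       stack(E, C) → towers=[A; B/F; C/E; G/D; H] holding=-

stack(E, H)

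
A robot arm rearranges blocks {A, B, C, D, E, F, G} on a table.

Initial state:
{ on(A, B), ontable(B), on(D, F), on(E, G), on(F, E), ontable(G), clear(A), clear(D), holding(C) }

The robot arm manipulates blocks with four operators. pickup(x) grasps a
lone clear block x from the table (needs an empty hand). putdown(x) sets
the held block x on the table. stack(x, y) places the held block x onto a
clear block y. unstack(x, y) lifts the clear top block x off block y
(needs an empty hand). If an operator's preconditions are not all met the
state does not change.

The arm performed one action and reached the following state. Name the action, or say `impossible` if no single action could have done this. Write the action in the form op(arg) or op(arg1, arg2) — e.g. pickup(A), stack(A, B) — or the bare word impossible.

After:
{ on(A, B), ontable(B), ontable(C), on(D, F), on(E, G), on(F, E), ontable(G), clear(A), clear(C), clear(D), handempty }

target: towers=[B/A; C; G/E/F/D] holding=-
        putdown(C) → towers=[B/A; C; G/E/F/D] holding=-  ← match
       stack(C, D) → towers=[B/A; G/E/F/D/C] holding=-
       stack(C, A) → towers=[B/A/C; G/E/F/D] holding=-

putdown(C)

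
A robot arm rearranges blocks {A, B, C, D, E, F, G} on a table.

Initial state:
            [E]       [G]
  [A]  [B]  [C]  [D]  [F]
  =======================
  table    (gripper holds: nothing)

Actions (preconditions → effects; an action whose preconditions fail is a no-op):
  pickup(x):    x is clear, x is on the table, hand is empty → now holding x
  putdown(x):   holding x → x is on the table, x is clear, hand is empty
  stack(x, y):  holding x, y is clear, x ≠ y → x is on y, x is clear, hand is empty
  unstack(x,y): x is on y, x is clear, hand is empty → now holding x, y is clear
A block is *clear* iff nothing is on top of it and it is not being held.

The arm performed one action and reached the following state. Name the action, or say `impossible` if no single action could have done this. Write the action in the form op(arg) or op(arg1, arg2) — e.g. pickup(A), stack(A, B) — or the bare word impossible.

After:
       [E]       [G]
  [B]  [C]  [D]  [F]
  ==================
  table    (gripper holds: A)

target: towers=[B; C/E; D; F/G] holding=A
         pickup(B) → towers=[A; C/E; D; F/G] holding=B
     unstack(G, F) → towers=[A; B; C/E; D; F] holding=G
         pickup(D) → towers=[A; B; C/E; F/G] holding=D
         pickup(A) → towers=[B; C/E; D; F/G] holding=A  ← match
     unstack(E, C) → towers=[A; B; C; D; F/G] holding=E

pickup(A)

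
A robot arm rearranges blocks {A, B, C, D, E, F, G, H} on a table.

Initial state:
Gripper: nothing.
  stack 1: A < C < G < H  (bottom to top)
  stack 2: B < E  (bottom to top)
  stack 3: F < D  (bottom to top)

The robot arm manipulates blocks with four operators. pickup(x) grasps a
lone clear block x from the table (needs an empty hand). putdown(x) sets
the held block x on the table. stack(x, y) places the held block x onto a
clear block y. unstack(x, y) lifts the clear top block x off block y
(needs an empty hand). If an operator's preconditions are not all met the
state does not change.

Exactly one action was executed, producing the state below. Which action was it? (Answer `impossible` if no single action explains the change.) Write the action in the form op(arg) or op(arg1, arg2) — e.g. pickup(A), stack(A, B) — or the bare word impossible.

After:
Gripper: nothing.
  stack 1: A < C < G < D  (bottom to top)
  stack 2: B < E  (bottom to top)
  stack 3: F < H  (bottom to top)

target: towers=[A/C/G/D; B/E; F/H] holding=-
     unstack(E, B) → towers=[A/C/G/H; B; F/D] holding=E
     unstack(H, G) → towers=[A/C/G; B/E; F/D] holding=H
     unstack(D, F) → towers=[A/C/G/H; B/E; F] holding=D
none of the 3 applicable actions match → impossible

impossible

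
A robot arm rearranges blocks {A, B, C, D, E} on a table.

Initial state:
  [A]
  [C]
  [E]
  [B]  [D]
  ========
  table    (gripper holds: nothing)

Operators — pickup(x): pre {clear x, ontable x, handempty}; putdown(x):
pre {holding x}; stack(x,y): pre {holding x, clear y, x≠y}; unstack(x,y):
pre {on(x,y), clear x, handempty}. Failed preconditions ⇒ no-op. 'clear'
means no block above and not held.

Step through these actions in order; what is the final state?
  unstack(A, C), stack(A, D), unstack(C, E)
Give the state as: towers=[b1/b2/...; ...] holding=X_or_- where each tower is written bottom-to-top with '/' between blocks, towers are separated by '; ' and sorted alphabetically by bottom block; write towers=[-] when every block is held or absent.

towers=[B/E; D/A] holding=C

step 1 (unstack(A, C)): towers=[B/E/C; D] holding=A
step 2 (stack(A, D)): towers=[B/E/C; D/A] holding=-
step 3 (unstack(C, E)): towers=[B/E; D/A] holding=C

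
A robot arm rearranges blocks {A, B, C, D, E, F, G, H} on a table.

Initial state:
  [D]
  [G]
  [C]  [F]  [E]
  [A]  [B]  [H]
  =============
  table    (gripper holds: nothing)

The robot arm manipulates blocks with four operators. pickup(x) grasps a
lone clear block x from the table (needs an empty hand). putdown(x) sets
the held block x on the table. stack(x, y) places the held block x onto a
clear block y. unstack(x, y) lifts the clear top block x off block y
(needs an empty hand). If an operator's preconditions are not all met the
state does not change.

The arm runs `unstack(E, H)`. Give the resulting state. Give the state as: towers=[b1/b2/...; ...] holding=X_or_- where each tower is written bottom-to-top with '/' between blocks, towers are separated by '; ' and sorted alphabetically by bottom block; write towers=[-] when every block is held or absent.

towers=[A/C/G/D; B/F; H] holding=E

before: towers=[A/C/G/D; B/F; H/E] holding=-
pre[unstack(E, H)]: on(E,H) ok, clear(E) ok, handempty ok
all met → apply unstack(E, H)
after:  towers=[A/C/G/D; B/F; H] holding=E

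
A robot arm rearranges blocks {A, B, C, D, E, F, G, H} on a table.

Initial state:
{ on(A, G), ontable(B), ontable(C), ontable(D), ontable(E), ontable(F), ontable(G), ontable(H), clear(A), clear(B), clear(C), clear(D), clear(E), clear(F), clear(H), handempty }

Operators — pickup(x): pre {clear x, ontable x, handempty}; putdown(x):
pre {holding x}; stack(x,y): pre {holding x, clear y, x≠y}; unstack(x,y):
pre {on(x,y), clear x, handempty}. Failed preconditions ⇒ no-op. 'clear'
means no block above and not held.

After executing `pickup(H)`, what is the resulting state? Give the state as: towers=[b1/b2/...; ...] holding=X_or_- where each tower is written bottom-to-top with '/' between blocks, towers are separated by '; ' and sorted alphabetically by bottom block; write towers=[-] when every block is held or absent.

before: towers=[B; C; D; E; F; G/A; H] holding=-
pre[pickup(H)]: clear(H) ✓, ontable(H) ✓, handempty ✓
all met → apply pickup(H)
after:  towers=[B; C; D; E; F; G/A] holding=H

towers=[B; C; D; E; F; G/A] holding=H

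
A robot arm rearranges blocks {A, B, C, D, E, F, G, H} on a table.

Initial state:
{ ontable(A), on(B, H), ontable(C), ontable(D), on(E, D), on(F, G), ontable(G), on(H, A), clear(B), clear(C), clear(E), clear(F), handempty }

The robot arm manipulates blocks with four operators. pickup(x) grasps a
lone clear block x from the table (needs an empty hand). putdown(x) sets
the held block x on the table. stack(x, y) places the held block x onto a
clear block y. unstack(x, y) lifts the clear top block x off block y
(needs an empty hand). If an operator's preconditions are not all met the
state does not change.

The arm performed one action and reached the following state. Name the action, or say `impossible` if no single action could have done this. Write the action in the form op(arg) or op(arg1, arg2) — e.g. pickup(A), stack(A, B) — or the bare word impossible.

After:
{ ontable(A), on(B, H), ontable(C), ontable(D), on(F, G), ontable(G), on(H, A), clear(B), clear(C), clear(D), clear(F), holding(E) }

unstack(E, D)

target: towers=[A/H/B; C; D; G/F] holding=E
     unstack(E, D) → towers=[A/H/B; C; D; G/F] holding=E  ← match
     unstack(B, H) → towers=[A/H; C; D/E; G/F] holding=B
     unstack(F, G) → towers=[A/H/B; C; D/E; G] holding=F
         pickup(C) → towers=[A/H/B; D/E; G/F] holding=C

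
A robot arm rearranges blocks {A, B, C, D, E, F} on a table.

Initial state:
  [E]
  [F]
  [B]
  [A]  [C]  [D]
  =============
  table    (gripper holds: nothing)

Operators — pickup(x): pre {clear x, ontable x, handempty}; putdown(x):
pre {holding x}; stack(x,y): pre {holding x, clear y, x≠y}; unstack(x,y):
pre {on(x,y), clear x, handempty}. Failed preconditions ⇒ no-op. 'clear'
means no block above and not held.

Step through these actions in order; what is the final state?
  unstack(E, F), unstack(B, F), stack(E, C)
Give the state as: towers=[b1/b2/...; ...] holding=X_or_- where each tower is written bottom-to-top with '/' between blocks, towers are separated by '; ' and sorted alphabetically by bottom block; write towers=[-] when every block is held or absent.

towers=[A/B/F; C/E; D] holding=-

step 1 (unstack(E, F)): towers=[A/B/F; C; D] holding=E
step 2 (unstack(B, F)) [no-op]: towers=[A/B/F; C; D] holding=E
step 3 (stack(E, C)): towers=[A/B/F; C/E; D] holding=-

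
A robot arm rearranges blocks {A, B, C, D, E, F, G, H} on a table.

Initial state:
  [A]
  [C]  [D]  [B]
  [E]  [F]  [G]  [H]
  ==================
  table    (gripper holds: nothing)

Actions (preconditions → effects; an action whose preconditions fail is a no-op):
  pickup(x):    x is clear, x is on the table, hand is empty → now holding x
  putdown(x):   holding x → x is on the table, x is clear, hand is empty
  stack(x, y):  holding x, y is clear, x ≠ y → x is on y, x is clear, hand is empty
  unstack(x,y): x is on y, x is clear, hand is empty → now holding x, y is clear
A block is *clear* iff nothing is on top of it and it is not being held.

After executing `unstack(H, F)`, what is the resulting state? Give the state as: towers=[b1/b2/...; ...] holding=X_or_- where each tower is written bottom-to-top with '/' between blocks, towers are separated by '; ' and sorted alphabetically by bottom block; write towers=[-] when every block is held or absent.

before: towers=[E/C/A; F/D; G/B; H] holding=-
pre[unstack(H, F)]: on(H,F) no, clear(H) yes, handempty yes
on(H,F) unmet → unstack(H, F) is a no-op
after:  towers=[E/C/A; F/D; G/B; H] holding=-

towers=[E/C/A; F/D; G/B; H] holding=-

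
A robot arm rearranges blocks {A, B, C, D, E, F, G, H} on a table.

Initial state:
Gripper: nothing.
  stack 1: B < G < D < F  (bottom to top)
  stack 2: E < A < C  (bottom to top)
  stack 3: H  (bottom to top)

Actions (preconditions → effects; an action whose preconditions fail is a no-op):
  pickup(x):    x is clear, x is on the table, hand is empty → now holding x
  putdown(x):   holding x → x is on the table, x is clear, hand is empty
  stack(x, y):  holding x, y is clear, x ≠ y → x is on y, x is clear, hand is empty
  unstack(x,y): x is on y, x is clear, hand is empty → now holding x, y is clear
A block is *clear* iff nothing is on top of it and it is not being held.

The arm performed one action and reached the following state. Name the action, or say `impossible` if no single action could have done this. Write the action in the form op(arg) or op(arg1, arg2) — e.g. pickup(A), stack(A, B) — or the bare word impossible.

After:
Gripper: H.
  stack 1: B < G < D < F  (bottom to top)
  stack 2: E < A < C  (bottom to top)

pickup(H)

target: towers=[B/G/D/F; E/A/C] holding=H
         pickup(H) → towers=[B/G/D/F; E/A/C] holding=H  ← match
     unstack(F, D) → towers=[B/G/D; E/A/C; H] holding=F
     unstack(C, A) → towers=[B/G/D/F; E/A; H] holding=C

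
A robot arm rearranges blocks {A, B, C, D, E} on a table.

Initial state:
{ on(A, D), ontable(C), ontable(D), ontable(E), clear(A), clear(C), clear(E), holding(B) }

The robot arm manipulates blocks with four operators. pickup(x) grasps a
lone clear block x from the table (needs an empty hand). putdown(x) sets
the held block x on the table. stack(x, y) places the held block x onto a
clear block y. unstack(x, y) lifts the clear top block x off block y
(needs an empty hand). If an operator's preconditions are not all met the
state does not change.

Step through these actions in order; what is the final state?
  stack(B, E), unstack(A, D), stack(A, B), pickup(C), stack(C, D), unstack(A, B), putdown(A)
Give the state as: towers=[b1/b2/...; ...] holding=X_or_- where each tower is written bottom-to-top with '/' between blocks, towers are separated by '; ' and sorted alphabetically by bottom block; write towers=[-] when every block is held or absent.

towers=[A; D/C; E/B] holding=-

step 1 (stack(B, E)): towers=[C; D/A; E/B] holding=-
step 2 (unstack(A, D)): towers=[C; D; E/B] holding=A
step 3 (stack(A, B)): towers=[C; D; E/B/A] holding=-
step 4 (pickup(C)): towers=[D; E/B/A] holding=C
step 5 (stack(C, D)): towers=[D/C; E/B/A] holding=-
step 6 (unstack(A, B)): towers=[D/C; E/B] holding=A
step 7 (putdown(A)): towers=[A; D/C; E/B] holding=-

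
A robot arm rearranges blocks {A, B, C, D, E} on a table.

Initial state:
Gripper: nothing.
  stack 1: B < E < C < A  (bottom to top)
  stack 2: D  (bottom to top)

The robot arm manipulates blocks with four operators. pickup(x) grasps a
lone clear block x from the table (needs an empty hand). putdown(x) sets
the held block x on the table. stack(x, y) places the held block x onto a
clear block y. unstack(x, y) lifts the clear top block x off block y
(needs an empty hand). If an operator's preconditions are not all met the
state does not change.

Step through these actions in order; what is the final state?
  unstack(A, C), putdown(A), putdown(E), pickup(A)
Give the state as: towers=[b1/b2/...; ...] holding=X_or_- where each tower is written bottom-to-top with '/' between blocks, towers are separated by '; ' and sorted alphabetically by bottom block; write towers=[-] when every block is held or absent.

towers=[B/E/C; D] holding=A

step 1 (unstack(A, C)): towers=[B/E/C; D] holding=A
step 2 (putdown(A)): towers=[A; B/E/C; D] holding=-
step 3 (putdown(E)) [no-op]: towers=[A; B/E/C; D] holding=-
step 4 (pickup(A)): towers=[B/E/C; D] holding=A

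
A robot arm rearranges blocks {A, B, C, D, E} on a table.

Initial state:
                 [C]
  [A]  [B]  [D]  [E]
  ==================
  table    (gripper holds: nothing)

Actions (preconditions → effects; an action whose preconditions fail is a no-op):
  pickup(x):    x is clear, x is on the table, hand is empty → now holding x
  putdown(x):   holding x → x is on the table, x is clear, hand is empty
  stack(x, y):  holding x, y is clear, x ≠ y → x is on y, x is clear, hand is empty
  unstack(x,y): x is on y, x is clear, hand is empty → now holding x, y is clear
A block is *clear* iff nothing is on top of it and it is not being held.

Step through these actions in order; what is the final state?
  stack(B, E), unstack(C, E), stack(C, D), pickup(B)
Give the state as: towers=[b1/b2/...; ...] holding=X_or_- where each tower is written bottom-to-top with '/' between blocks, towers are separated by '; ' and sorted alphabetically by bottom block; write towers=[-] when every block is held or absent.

step 1 (stack(B, E)) [no-op]: towers=[A; B; D; E/C] holding=-
step 2 (unstack(C, E)): towers=[A; B; D; E] holding=C
step 3 (stack(C, D)): towers=[A; B; D/C; E] holding=-
step 4 (pickup(B)): towers=[A; D/C; E] holding=B

towers=[A; D/C; E] holding=B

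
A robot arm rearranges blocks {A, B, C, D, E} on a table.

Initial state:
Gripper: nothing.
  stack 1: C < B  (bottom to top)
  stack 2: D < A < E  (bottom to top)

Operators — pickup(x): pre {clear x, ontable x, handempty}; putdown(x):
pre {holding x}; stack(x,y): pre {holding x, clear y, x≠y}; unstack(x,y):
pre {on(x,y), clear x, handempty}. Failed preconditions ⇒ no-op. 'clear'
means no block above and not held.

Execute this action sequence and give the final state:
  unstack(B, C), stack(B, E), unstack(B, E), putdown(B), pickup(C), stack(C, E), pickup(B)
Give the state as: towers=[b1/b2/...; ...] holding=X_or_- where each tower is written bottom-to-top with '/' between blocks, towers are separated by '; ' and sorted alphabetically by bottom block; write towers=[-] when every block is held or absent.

step 1 (unstack(B, C)): towers=[C; D/A/E] holding=B
step 2 (stack(B, E)): towers=[C; D/A/E/B] holding=-
step 3 (unstack(B, E)): towers=[C; D/A/E] holding=B
step 4 (putdown(B)): towers=[B; C; D/A/E] holding=-
step 5 (pickup(C)): towers=[B; D/A/E] holding=C
step 6 (stack(C, E)): towers=[B; D/A/E/C] holding=-
step 7 (pickup(B)): towers=[D/A/E/C] holding=B

towers=[D/A/E/C] holding=B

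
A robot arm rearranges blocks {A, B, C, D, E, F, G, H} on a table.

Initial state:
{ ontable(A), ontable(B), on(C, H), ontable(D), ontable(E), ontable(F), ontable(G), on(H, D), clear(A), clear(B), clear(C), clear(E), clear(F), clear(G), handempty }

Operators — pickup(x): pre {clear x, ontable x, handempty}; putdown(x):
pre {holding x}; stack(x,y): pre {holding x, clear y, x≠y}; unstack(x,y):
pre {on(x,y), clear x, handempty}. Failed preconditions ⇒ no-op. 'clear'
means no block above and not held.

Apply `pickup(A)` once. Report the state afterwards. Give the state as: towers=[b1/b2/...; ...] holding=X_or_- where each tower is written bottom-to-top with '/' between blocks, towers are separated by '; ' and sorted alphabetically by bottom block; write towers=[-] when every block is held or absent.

towers=[B; D/H/C; E; F; G] holding=A

before: towers=[A; B; D/H/C; E; F; G] holding=-
pre[pickup(A)]: clear(A) ok, ontable(A) ok, handempty ok
all met → apply pickup(A)
after:  towers=[B; D/H/C; E; F; G] holding=A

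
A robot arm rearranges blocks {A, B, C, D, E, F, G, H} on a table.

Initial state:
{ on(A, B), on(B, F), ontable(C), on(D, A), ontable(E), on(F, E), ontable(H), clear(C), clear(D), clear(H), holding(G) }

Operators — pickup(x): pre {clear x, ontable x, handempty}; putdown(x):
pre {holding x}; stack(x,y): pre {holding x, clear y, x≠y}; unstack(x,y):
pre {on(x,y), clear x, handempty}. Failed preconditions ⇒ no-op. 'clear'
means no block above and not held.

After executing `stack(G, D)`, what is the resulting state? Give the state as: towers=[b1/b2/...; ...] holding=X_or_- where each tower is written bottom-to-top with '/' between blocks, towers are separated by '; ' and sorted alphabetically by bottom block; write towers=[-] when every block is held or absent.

before: towers=[C; E/F/B/A/D; H] holding=G
pre[stack(G, D)]: holding(G) ok, clear(D) ok, G≠D ok
all met → apply stack(G, D)
after:  towers=[C; E/F/B/A/D/G; H] holding=-

towers=[C; E/F/B/A/D/G; H] holding=-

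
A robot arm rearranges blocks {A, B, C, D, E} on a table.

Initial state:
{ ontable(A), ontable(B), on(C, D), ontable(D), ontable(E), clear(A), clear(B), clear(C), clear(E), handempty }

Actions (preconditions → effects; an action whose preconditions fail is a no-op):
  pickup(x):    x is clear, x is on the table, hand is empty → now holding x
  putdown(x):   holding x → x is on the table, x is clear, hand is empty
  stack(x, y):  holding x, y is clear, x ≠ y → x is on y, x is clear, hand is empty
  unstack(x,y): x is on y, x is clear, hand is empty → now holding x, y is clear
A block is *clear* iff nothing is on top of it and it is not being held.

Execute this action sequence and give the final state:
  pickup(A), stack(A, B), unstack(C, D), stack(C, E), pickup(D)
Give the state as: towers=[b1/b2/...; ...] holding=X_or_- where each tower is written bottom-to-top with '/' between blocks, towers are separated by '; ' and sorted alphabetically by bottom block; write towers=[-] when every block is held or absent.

towers=[B/A; E/C] holding=D

step 1 (pickup(A)): towers=[B; D/C; E] holding=A
step 2 (stack(A, B)): towers=[B/A; D/C; E] holding=-
step 3 (unstack(C, D)): towers=[B/A; D; E] holding=C
step 4 (stack(C, E)): towers=[B/A; D; E/C] holding=-
step 5 (pickup(D)): towers=[B/A; E/C] holding=D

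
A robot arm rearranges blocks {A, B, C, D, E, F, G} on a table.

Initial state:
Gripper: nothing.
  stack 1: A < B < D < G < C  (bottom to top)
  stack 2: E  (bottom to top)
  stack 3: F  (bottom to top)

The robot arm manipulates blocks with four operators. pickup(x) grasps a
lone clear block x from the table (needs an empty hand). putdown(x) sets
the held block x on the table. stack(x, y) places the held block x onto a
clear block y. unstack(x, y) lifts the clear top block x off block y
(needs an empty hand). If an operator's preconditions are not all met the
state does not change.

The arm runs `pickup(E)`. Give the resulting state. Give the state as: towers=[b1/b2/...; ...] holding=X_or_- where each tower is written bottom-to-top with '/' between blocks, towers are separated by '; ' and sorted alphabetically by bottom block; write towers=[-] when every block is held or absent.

before: towers=[A/B/D/G/C; E; F] holding=-
pre[pickup(E)]: clear(E) ✓, ontable(E) ✓, handempty ✓
all met → apply pickup(E)
after:  towers=[A/B/D/G/C; F] holding=E

towers=[A/B/D/G/C; F] holding=E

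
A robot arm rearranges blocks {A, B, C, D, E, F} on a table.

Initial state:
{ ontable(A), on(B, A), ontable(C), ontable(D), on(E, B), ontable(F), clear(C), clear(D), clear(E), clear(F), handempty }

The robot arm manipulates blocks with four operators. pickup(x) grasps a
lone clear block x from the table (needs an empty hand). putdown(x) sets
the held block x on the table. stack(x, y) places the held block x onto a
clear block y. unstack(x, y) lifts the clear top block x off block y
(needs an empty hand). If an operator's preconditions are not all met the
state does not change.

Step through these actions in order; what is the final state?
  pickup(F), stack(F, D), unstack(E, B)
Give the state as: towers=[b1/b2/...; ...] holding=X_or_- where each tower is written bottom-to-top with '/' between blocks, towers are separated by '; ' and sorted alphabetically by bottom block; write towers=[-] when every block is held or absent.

towers=[A/B; C; D/F] holding=E

step 1 (pickup(F)): towers=[A/B/E; C; D] holding=F
step 2 (stack(F, D)): towers=[A/B/E; C; D/F] holding=-
step 3 (unstack(E, B)): towers=[A/B; C; D/F] holding=E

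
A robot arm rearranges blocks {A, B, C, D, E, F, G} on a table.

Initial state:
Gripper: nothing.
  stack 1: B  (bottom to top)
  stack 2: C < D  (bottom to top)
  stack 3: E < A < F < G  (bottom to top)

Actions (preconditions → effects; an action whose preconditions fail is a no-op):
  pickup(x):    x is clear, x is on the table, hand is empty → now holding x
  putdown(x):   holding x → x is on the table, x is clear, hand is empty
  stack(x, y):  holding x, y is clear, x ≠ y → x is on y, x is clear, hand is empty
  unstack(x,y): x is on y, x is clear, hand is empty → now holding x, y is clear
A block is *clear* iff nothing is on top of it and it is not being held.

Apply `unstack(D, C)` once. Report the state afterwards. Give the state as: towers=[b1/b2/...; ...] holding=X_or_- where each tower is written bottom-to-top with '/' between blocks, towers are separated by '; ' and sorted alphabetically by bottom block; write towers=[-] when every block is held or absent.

towers=[B; C; E/A/F/G] holding=D

before: towers=[B; C/D; E/A/F/G] holding=-
pre[unstack(D, C)]: on(D,C) yes, clear(D) yes, handempty yes
all met → apply unstack(D, C)
after:  towers=[B; C; E/A/F/G] holding=D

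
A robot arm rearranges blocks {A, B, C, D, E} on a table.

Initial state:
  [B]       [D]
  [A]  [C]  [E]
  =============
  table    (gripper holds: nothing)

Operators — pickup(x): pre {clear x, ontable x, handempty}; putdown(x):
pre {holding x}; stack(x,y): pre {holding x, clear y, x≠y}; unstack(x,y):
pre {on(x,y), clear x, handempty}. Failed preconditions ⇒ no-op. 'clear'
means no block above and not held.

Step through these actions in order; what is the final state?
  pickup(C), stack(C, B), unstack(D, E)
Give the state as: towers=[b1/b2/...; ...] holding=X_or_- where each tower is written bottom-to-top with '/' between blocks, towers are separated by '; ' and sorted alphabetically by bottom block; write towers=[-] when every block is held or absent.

towers=[A/B/C; E] holding=D

step 1 (pickup(C)): towers=[A/B; E/D] holding=C
step 2 (stack(C, B)): towers=[A/B/C; E/D] holding=-
step 3 (unstack(D, E)): towers=[A/B/C; E] holding=D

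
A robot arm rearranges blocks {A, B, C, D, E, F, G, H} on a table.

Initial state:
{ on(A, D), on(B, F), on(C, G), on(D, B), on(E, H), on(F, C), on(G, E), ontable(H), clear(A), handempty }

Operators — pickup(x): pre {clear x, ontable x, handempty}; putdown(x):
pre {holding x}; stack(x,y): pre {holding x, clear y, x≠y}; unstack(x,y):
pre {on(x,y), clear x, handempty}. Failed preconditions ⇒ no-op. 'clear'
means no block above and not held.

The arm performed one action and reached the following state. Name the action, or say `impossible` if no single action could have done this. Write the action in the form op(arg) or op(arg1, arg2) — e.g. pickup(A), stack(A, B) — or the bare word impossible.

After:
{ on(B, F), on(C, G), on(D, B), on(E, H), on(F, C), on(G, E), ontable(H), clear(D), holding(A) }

target: towers=[H/E/G/C/F/B/D] holding=A
     unstack(A, D) → towers=[H/E/G/C/F/B/D] holding=A  ← match

unstack(A, D)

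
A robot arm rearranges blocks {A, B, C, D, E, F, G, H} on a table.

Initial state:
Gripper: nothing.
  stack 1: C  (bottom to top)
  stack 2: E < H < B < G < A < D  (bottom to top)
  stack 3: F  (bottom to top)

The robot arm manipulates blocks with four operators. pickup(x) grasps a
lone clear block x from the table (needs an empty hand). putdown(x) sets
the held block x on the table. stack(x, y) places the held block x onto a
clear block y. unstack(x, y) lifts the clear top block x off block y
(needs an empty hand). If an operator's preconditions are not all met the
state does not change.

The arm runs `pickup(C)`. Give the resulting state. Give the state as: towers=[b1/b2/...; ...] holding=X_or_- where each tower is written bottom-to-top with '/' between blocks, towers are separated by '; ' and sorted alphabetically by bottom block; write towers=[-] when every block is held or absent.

before: towers=[C; E/H/B/G/A/D; F] holding=-
pre[pickup(C)]: clear(C) ✓, ontable(C) ✓, handempty ✓
all met → apply pickup(C)
after:  towers=[E/H/B/G/A/D; F] holding=C

towers=[E/H/B/G/A/D; F] holding=C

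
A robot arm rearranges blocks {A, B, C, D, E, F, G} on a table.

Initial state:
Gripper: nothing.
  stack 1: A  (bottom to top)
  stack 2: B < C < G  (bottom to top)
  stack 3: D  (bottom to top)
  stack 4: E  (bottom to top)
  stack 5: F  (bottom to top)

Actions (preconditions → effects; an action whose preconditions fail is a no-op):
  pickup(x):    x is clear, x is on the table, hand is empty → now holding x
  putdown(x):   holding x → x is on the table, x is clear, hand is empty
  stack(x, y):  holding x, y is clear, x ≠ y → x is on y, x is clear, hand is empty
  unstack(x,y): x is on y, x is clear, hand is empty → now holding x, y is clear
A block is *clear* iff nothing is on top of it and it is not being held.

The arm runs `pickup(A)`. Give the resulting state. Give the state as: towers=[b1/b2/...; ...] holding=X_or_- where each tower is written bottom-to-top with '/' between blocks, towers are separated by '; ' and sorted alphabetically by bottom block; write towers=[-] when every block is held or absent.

towers=[B/C/G; D; E; F] holding=A

before: towers=[A; B/C/G; D; E; F] holding=-
pre[pickup(A)]: clear(A) ok, ontable(A) ok, handempty ok
all met → apply pickup(A)
after:  towers=[B/C/G; D; E; F] holding=A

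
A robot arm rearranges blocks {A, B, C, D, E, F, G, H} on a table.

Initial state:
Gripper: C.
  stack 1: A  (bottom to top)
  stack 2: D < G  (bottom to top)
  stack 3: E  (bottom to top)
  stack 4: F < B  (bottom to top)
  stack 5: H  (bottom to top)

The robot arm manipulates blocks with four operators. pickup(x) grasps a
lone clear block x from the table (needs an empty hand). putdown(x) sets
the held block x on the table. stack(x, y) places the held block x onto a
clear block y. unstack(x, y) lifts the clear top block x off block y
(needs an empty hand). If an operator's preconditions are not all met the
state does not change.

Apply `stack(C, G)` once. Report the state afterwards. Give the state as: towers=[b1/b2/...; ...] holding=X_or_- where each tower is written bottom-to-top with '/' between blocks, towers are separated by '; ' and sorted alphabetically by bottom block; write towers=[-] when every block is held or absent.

towers=[A; D/G/C; E; F/B; H] holding=-

before: towers=[A; D/G; E; F/B; H] holding=C
pre[stack(C, G)]: holding(C) ok, clear(G) ok, C≠G ok
all met → apply stack(C, G)
after:  towers=[A; D/G/C; E; F/B; H] holding=-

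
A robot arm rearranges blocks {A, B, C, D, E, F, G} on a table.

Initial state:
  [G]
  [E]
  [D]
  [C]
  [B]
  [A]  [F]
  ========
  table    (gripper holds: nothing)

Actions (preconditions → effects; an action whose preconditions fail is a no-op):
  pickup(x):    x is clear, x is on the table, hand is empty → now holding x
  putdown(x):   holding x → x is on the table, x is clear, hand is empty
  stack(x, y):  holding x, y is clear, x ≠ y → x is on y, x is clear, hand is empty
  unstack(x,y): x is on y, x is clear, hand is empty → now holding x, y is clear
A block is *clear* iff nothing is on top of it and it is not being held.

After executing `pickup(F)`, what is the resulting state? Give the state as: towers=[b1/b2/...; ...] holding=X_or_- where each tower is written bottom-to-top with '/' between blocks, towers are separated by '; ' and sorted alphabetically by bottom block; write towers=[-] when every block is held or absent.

towers=[A/B/C/D/E/G] holding=F

before: towers=[A/B/C/D/E/G; F] holding=-
pre[pickup(F)]: clear(F) ok, ontable(F) ok, handempty ok
all met → apply pickup(F)
after:  towers=[A/B/C/D/E/G] holding=F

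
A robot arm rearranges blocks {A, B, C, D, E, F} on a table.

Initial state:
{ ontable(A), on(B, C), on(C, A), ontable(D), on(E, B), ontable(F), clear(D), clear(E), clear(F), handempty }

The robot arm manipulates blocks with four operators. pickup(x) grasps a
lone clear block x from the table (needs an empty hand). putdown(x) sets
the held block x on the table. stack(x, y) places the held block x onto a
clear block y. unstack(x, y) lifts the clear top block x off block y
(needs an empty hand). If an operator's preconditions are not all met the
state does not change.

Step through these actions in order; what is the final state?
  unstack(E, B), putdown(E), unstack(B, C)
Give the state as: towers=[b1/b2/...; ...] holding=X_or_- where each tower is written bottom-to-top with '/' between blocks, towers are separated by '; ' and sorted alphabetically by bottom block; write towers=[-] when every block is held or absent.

step 1 (unstack(E, B)): towers=[A/C/B; D; F] holding=E
step 2 (putdown(E)): towers=[A/C/B; D; E; F] holding=-
step 3 (unstack(B, C)): towers=[A/C; D; E; F] holding=B

towers=[A/C; D; E; F] holding=B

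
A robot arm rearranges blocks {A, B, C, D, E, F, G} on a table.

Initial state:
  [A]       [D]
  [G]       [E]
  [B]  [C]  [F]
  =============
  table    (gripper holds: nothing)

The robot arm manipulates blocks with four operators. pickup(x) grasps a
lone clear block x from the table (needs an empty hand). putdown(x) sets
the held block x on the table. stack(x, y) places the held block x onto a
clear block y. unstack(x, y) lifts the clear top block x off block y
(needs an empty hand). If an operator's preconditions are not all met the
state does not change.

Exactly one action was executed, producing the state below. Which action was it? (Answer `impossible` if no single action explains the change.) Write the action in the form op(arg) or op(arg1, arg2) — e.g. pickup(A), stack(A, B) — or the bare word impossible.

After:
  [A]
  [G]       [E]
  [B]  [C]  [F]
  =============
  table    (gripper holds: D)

target: towers=[B/G/A; C; F/E] holding=D
     unstack(D, E) → towers=[B/G/A; C; F/E] holding=D  ← match
     unstack(A, G) → towers=[B/G; C; F/E/D] holding=A
         pickup(C) → towers=[B/G/A; F/E/D] holding=C

unstack(D, E)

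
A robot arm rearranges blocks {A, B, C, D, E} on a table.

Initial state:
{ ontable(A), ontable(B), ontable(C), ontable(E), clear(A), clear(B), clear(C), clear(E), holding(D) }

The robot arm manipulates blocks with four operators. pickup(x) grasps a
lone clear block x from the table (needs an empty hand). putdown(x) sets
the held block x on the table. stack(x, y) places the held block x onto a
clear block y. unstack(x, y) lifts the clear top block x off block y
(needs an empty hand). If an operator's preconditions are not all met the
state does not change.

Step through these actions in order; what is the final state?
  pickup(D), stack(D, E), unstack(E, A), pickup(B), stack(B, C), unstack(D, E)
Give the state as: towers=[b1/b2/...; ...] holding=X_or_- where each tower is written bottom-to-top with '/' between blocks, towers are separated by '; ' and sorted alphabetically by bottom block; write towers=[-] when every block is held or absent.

step 1 (pickup(D)) [no-op]: towers=[A; B; C; E] holding=D
step 2 (stack(D, E)): towers=[A; B; C; E/D] holding=-
step 3 (unstack(E, A)) [no-op]: towers=[A; B; C; E/D] holding=-
step 4 (pickup(B)): towers=[A; C; E/D] holding=B
step 5 (stack(B, C)): towers=[A; C/B; E/D] holding=-
step 6 (unstack(D, E)): towers=[A; C/B; E] holding=D

towers=[A; C/B; E] holding=D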